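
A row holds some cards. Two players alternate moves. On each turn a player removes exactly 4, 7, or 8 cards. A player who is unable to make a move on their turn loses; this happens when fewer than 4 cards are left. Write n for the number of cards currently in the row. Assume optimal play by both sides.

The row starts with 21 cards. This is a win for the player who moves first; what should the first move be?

Compute win/loss labels from the base case upward. A position with no move is L. Any other position is W if it can reach an L in one move, else L.
n=0: no move → L
n=1: no move → L
n=2: no move → L
n=3: no move → L
n=4: can move to 0, which is L ⇒ W
n=5: can move to 1, which is L ⇒ W
n=6: can move to 2, which is L ⇒ W
n=7: can move to 3, which is L ⇒ W
n=8: can move to 1, which is L ⇒ W
n=9: can move to 2, which is L ⇒ W
n=10: can move to 3, which is L ⇒ W
n=11: can move to 3, which is L ⇒ W
n=12: moves to 8(W), 5(W), 4(W); every one is W ⇒ L
n=13: moves to 9(W), 6(W), 5(W); every one is W ⇒ L
n=14: moves to 10(W), 7(W), 6(W); every one is W ⇒ L
n=15: moves to 11(W), 8(W), 7(W); every one is W ⇒ L
n=16: can move to 12, which is L ⇒ W
n=17: can move to 13, which is L ⇒ W
n=18: can move to 14, which is L ⇒ W
n=19: can move to 15, which is L ⇒ W
n=20: can move to 13, which is L ⇒ W
n=21: can move to 14, which is L ⇒ W
From 21, the L positions reachable in one move are: 14, 13. Any move reaching one of these is winning.

Remove 7, leaving 14.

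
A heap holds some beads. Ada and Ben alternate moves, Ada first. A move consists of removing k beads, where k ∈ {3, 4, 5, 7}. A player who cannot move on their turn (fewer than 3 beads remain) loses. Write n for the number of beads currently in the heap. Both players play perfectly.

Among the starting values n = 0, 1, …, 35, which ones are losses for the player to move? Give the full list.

0, 1, 2, 10, 11, 12, 20, 21, 22, 30, 31, 32

Positions with no move are L. A position that does have a move is losing for the player to move precisely when every available move leads to a winning position for the opponent. Fill in the labels:
n=0: no move → L
n=1: no move → L
n=2: no move → L
n=3: reaches L-position 0 → W
n=4: reaches L-position 1 → W
n=5: reaches L-position 2 → W
n=6: reaches L-position 2 → W
n=7: reaches L-position 2 → W
n=8: reaches L-position 1 → W
n=9: reaches L-position 2 → W
n=10: only reaches 7(W), 6(W), 5(W), 3(W), all W → L
n=11: only reaches 8(W), 7(W), 6(W), 4(W), all W → L
n=12: only reaches 9(W), 8(W), 7(W), 5(W), all W → L
n=13: reaches L-position 10 → W
n=14: reaches L-position 11 → W
n=15: reaches L-position 12 → W
n=16: reaches L-position 12 → W
n=17: reaches L-position 12 → W
n=18: reaches L-position 11 → W
n=19: reaches L-position 12 → W
n=20: only reaches 17(W), 16(W), 15(W), 13(W), all W → L
n=21: only reaches 18(W), 17(W), 16(W), 14(W), all W → L
n=22: only reaches 19(W), 18(W), 17(W), 15(W), all W → L
n=23: reaches L-position 20 → W
n=24: reaches L-position 21 → W
n=25: reaches L-position 22 → W
n=26: reaches L-position 22 → W
n=27: reaches L-position 22 → W
n=28: reaches L-position 21 → W
n=29: reaches L-position 22 → W
n=30: only reaches 27(W), 26(W), 25(W), 23(W), all W → L
n=31: only reaches 28(W), 27(W), 26(W), 24(W), all W → L
n=32: only reaches 29(W), 28(W), 27(W), 25(W), all W → L
n=33: reaches L-position 30 → W
n=34: reaches L-position 31 → W
n=35: reaches L-position 32 → W
The losing starting values of n are exactly the entries labelled L in this table (12 of them).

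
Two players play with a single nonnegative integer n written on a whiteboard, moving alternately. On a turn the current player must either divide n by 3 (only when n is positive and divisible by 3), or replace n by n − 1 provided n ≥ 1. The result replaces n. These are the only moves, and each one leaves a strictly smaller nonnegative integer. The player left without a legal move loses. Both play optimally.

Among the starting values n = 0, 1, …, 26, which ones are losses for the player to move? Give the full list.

Classify positions by backward induction: terminal positions (no move available) are L. From any other position, the mover wins iff some move reaches an L.
n=0: no move → L
n=1: W (go to 0, an L position)
n=2: L (sole option 1(W) is W)
n=3: W (go to 2, an L position)
n=4: L (sole option 3(W) is W)
n=5: W (go to 4, an L position)
n=6: W (go to 2, an L position)
n=7: L (sole option 6(W) is W)
n=8: W (go to 7, an L position)
n=9: L (options 3(W), 8(W) are all W)
n=10: W (go to 9, an L position)
n=11: L (sole option 10(W) is W)
n=12: W (go to 4, an L position)
n=13: L (sole option 12(W) is W)
n=14: W (go to 13, an L position)
n=15: L (options 5(W), 14(W) are all W)
n=16: W (go to 15, an L position)
n=17: L (sole option 16(W) is W)
n=18: W (go to 17, an L position)
n=19: L (sole option 18(W) is W)
n=20: W (go to 19, an L position)
n=21: W (go to 7, an L position)
n=22: L (sole option 21(W) is W)
n=23: W (go to 22, an L position)
n=24: L (options 8(W), 23(W) are all W)
n=25: W (go to 24, an L position)
n=26: L (sole option 25(W) is W)
The losing starting values of n are exactly the entries labelled L in this table (13 of them).

0, 2, 4, 7, 9, 11, 13, 15, 17, 19, 22, 24, 26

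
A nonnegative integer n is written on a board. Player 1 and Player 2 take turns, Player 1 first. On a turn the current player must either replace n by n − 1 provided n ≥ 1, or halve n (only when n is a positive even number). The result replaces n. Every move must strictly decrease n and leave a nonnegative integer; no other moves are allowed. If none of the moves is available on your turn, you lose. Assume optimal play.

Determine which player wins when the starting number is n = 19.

Positions with no move are L. A position that does have a move is losing for the player to move precisely when every available move leads to a winning position for the opponent. Fill in the labels:
n=0: no move → L
n=1: →0(L), so W
n=2: →1(W) only, which is W, so L
n=3: →2(L), so W
n=4: →2(L), so W
n=5: →4(W) only, which is W, so L
n=6: →5(L), so W
n=7: →6(W) only, which is W, so L
n=8: →7(L), so W
n=9: →8(W) only, which is W, so L
n=10: →5(L), so W
n=11: →10(W) only, which is W, so L
n=12: →11(L), so W
n=13: →12(W) only, which is W, so L
n=14: →7(L), so W
n=15: →14(W) only, which is W, so L
n=16: →15(L), so W
n=17: →16(W) only, which is W, so L
n=18: →9(L), so W
n=19: →18(W) only, which is W, so L
Every move from 19 reaches a W position, so the mover loses.

Player 2 wins.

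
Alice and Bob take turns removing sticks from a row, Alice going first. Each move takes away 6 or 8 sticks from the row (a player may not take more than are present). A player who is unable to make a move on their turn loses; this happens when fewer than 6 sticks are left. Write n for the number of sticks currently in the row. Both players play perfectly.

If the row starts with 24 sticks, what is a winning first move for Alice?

Remove 6, leaving 18.

Work bottom-up. With no move the player to move loses. Otherwise the position is W if at least one move leads to an L position for the opponent, and L if every move leads to a W.
n=0: no move → L
n=1: no move → L
n=2: no move → L
n=3: no move → L
n=4: no move → L
n=5: no move → L
n=6: W (go to 0, an L position)
n=7: W (go to 1, an L position)
n=8: W (go to 2, an L position)
n=9: W (go to 3, an L position)
n=10: W (go to 4, an L position)
n=11: W (go to 5, an L position)
n=12: W (go to 4, an L position)
n=13: W (go to 5, an L position)
n=14: L (options 8(W), 6(W) are all W)
n=15: L (options 9(W), 7(W) are all W)
n=16: L (options 10(W), 8(W) are all W)
n=17: L (options 11(W), 9(W) are all W)
n=18: L (options 12(W), 10(W) are all W)
n=19: L (options 13(W), 11(W) are all W)
n=20: W (go to 14, an L position)
n=21: W (go to 15, an L position)
n=22: W (go to 16, an L position)
n=23: W (go to 17, an L position)
n=24: W (go to 18, an L position)
From 24, the L positions reachable in one move are: 18, 16. Any move reaching one of these is winning.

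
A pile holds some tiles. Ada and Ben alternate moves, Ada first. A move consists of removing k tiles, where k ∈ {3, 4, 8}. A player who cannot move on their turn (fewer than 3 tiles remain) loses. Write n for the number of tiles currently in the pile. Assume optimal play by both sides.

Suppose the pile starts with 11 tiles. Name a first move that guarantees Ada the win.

Remove 4, leaving 7.

Positions with no move are L. A position that does have a move is losing for the player to move precisely when every available move leads to a winning position for the opponent. Fill in the labels:
n=0: no move → L
n=1: no move → L
n=2: no move → L
n=3: W (go to 0, an L position)
n=4: W (go to 1, an L position)
n=5: W (go to 2, an L position)
n=6: W (go to 2, an L position)
n=7: L (options 4(W), 3(W) are all W)
n=8: W (go to 0, an L position)
n=9: W (go to 1, an L position)
n=10: W (go to 7, an L position)
n=11: W (go to 7, an L position)
From 11, the L positions reachable in one move are: 7.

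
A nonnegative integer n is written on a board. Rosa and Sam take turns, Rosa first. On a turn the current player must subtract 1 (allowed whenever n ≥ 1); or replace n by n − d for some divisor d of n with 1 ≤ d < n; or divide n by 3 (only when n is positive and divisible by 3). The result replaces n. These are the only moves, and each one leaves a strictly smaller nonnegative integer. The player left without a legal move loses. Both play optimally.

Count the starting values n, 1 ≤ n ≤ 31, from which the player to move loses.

Positions with no move are L. A position that does have a move is losing for the player to move precisely when every available move leads to a winning position for the opponent. Fill in the labels:
n=0: no move → L
n=1: reaches L-position 0 → W
n=2: only reaches 1(W), which is W → L
n=3: reaches L-position 2 → W
n=4: reaches L-position 2 → W
n=5: only reaches 4(W), which is W → L
n=6: reaches L-position 2 → W
n=7: only reaches 6(W), which is W → L
n=8: reaches L-position 7 → W
n=9: only reaches 3(W), 6(W), 8(W), all W → L
n=10: reaches L-position 5 → W
n=11: only reaches 10(W), which is W → L
n=12: reaches L-position 9 → W
n=13: only reaches 12(W), which is W → L
n=14: reaches L-position 7 → W
n=15: reaches L-position 5 → W
n=16: only reaches 8(W), 12(W), 14(W), 15(W), all W → L
n=17: reaches L-position 16 → W
n=18: reaches L-position 9 → W
n=19: only reaches 18(W), which is W → L
n=20: reaches L-position 16 → W
n=21: reaches L-position 7 → W
n=22: reaches L-position 11 → W
n=23: only reaches 22(W), which is W → L
n=24: reaches L-position 16 → W
n=25: only reaches 20(W), 24(W), all W → L
n=26: reaches L-position 13 → W
n=27: reaches L-position 9 → W
n=28: only reaches 14(W), 21(W), 24(W), 26(W), 27(W), all W → L
n=29: reaches L-position 28 → W
n=30: reaches L-position 25 → W
n=31: only reaches 30(W), which is W → L
L entries with 1 ≤ n ≤ 31 (n=0 is outside the asked range and is not counted): n = 2, 5, 7, 9, 11, 13, 16, 19, 23, 25, 28, 31; that makes 12.

12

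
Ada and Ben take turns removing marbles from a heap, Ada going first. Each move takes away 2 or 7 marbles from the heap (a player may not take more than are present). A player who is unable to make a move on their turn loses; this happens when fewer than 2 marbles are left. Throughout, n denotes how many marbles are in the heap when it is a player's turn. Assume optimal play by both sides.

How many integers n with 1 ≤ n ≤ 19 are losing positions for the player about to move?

9

Positions with no move are L. A position that does have a move is losing for the player to move precisely when every available move leads to a winning position for the opponent. Fill in the labels:
n=0: no move → L
n=1: no move → L
n=2: reaches L-position 0 → W
n=3: reaches L-position 1 → W
n=4: only reaches 2(W), which is W → L
n=5: only reaches 3(W), which is W → L
n=6: reaches L-position 4 → W
n=7: reaches L-position 5 → W
n=8: reaches L-position 1 → W
n=9: only reaches 7(W), 2(W), all W → L
n=10: only reaches 8(W), 3(W), all W → L
n=11: reaches L-position 9 → W
n=12: reaches L-position 10 → W
n=13: only reaches 11(W), 6(W), all W → L
n=14: only reaches 12(W), 7(W), all W → L
n=15: reaches L-position 13 → W
n=16: reaches L-position 14 → W
n=17: reaches L-position 10 → W
n=18: only reaches 16(W), 11(W), all W → L
n=19: only reaches 17(W), 12(W), all W → L
L entries with 1 ≤ n ≤ 19 (n=0 is outside the asked range and is not counted): n = 1, 4, 5, 9, 10, 13, 14, 18, 19; that makes 9.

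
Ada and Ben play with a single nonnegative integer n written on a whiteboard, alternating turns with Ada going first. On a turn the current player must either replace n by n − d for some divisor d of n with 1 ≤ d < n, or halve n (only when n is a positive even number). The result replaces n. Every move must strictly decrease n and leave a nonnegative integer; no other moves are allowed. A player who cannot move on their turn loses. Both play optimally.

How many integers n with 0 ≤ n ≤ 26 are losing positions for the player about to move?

14

Compute win/loss labels from the base case upward. A position with no move is L. Any other position is W if it can reach an L in one move, else L.
n=0: no move → L
n=1: no move → L
n=2: W (go to 1, an L position)
n=3: L (sole option 2(W) is W)
n=4: W (go to 3, an L position)
n=5: L (sole option 4(W) is W)
n=6: W (go to 3, an L position)
n=7: L (sole option 6(W) is W)
n=8: W (go to 7, an L position)
n=9: L (options 6(W), 8(W) are all W)
n=10: W (go to 5, an L position)
n=11: L (sole option 10(W) is W)
n=12: W (go to 9, an L position)
n=13: L (sole option 12(W) is W)
n=14: W (go to 7, an L position)
n=15: L (options 10(W), 12(W), 14(W) are all W)
n=16: W (go to 15, an L position)
n=17: L (sole option 16(W) is W)
n=18: W (go to 9, an L position)
n=19: L (sole option 18(W) is W)
n=20: W (go to 15, an L position)
n=21: L (options 14(W), 18(W), 20(W) are all W)
n=22: W (go to 11, an L position)
n=23: L (sole option 22(W) is W)
n=24: W (go to 21, an L position)
n=25: L (options 20(W), 24(W) are all W)
n=26: W (go to 13, an L position)
L entries with 0 ≤ n ≤ 26: n = 0, 1, 3, 5, 7, 9, 11, 13, 15, 17, 19, 21, 23, 25; that makes 14.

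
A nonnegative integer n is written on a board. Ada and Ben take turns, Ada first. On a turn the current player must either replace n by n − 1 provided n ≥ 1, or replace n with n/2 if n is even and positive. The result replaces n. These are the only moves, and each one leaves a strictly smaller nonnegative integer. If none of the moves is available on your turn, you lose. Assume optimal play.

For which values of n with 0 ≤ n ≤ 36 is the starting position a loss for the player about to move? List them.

0, 2, 5, 7, 9, 11, 13, 15, 17, 19, 21, 23, 25, 27, 29, 31, 33, 35

Positions with no move are L. A position that does have a move is losing for the player to move precisely when every available move leads to a winning position for the opponent. Fill in the labels:
n=0: no move → L
n=1: reaches L-position 0 → W
n=2: only reaches 1(W), which is W → L
n=3: reaches L-position 2 → W
n=4: reaches L-position 2 → W
n=5: only reaches 4(W), which is W → L
n=6: reaches L-position 5 → W
n=7: only reaches 6(W), which is W → L
n=8: reaches L-position 7 → W
n=9: only reaches 8(W), which is W → L
n=10: reaches L-position 5 → W
n=11: only reaches 10(W), which is W → L
n=12: reaches L-position 11 → W
n=13: only reaches 12(W), which is W → L
n=14: reaches L-position 7 → W
n=15: only reaches 14(W), which is W → L
n=16: reaches L-position 15 → W
n=17: only reaches 16(W), which is W → L
n=18: reaches L-position 9 → W
n=19: only reaches 18(W), which is W → L
n=20: reaches L-position 19 → W
n=21: only reaches 20(W), which is W → L
n=22: reaches L-position 11 → W
n=23: only reaches 22(W), which is W → L
n=24: reaches L-position 23 → W
n=25: only reaches 24(W), which is W → L
n=26: reaches L-position 13 → W
n=27: only reaches 26(W), which is W → L
n=28: reaches L-position 27 → W
n=29: only reaches 28(W), which is W → L
n=30: reaches L-position 15 → W
n=31: only reaches 30(W), which is W → L
n=32: reaches L-position 31 → W
n=33: only reaches 32(W), which is W → L
n=34: reaches L-position 17 → W
n=35: only reaches 34(W), which is W → L
n=36: reaches L-position 35 → W
The losing starting values of n are exactly the entries labelled L in this table (18 of them).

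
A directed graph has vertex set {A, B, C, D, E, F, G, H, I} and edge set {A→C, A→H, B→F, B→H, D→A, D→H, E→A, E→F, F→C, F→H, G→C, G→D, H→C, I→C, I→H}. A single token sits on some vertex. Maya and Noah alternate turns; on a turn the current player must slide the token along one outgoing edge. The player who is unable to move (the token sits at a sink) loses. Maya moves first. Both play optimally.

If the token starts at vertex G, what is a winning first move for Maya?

Move to D.

Use the standard recursion: the mover loses at a terminal position; elsewhere, the mover wins exactly when some move hands the opponent an L position.
Every edge goes from a vertex to one that appears earlier in the order C, H, A, I, D, F, B, G, E, so processing vertices in that order labels each vertex after all of its successors.
C: no outgoing edge → L
H: can move to C, which is L ⇒ W
A: can move to C, which is L ⇒ W
I: can move to C, which is L ⇒ W
D: moves to A(W), H(W); every one is W ⇒ L
F: can move to C, which is L ⇒ W
B: moves to F(W), H(W); every one is W ⇒ L
G: can move to D, which is L ⇒ W
E: moves to F(W), A(W); every one is W ⇒ L
From G, the L positions reachable in one move are: D, C. Any move reaching one of these is winning.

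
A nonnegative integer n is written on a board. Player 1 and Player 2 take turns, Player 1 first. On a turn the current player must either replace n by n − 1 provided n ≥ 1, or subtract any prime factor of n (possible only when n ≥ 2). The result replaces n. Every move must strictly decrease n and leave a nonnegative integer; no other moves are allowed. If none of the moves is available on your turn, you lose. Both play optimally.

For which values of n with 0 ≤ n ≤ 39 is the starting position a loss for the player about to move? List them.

Classify positions by backward induction: terminal positions (no move available) are L. From any other position, the mover wins iff some move reaches an L.
n=0: no move → L
n=1: reaches L-position 0 → W
n=2: reaches L-position 0 → W
n=3: reaches L-position 0 → W
n=4: only reaches 2(W), 3(W), all W → L
n=5: reaches L-position 0 → W
n=6: reaches L-position 4 → W
n=7: reaches L-position 0 → W
n=8: only reaches 6(W), 7(W), all W → L
n=9: reaches L-position 8 → W
n=10: reaches L-position 8 → W
n=11: reaches L-position 0 → W
n=12: only reaches 9(W), 10(W), 11(W), all W → L
n=13: reaches L-position 0 → W
n=14: reaches L-position 12 → W
n=15: reaches L-position 12 → W
n=16: only reaches 14(W), 15(W), all W → L
n=17: reaches L-position 0 → W
n=18: reaches L-position 16 → W
n=19: reaches L-position 0 → W
n=20: only reaches 15(W), 18(W), 19(W), all W → L
n=21: reaches L-position 20 → W
n=22: reaches L-position 20 → W
n=23: reaches L-position 0 → W
n=24: only reaches 21(W), 22(W), 23(W), all W → L
n=25: reaches L-position 20 → W
n=26: reaches L-position 24 → W
n=27: reaches L-position 24 → W
n=28: only reaches 21(W), 26(W), 27(W), all W → L
n=29: reaches L-position 0 → W
n=30: reaches L-position 28 → W
n=31: reaches L-position 0 → W
n=32: only reaches 30(W), 31(W), all W → L
n=33: reaches L-position 32 → W
n=34: reaches L-position 32 → W
n=35: reaches L-position 28 → W
n=36: only reaches 33(W), 34(W), 35(W), all W → L
n=37: reaches L-position 0 → W
n=38: reaches L-position 36 → W
n=39: reaches L-position 36 → W
Reading off the rows marked L gives the requested list; there are 10 such values of n.

0, 4, 8, 12, 16, 20, 24, 28, 32, 36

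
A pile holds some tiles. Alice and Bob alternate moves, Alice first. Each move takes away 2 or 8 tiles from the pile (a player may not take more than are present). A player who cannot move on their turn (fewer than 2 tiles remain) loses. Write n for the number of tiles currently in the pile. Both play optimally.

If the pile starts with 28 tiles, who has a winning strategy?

Alice wins.

Use the standard recursion: the mover loses at a terminal position; elsewhere, the mover wins exactly when some move hands the opponent an L position.
n=0: no move → L
n=1: no move → L
n=2: W (go to 0, an L position)
n=3: W (go to 1, an L position)
n=4: L (sole option 2(W) is W)
n=5: L (sole option 3(W) is W)
n=6: W (go to 4, an L position)
n=7: W (go to 5, an L position)
n=8: W (go to 0, an L position)
n=9: W (go to 1, an L position)
n=10: L (options 8(W), 2(W) are all W)
n=11: L (options 9(W), 3(W) are all W)
n=12: W (go to 10, an L position)
n=13: W (go to 11, an L position)
n=14: L (options 12(W), 6(W) are all W)
n=15: L (options 13(W), 7(W) are all W)
n=16: W (go to 14, an L position)
n=17: W (go to 15, an L position)
n=18: W (go to 10, an L position)
n=19: W (go to 11, an L position)
n=20: L (options 18(W), 12(W) are all W)
n=21: L (options 19(W), 13(W) are all W)
n=22: W (go to 20, an L position)
n=23: W (go to 21, an L position)
n=24: L (options 22(W), 16(W) are all W)
n=25: L (options 23(W), 17(W) are all W)
n=26: W (go to 24, an L position)
n=27: W (go to 25, an L position)
n=28: W (go to 20, an L position)
The starting position 28 is W: Alice should remove 8, leaving 20, handing over an L position.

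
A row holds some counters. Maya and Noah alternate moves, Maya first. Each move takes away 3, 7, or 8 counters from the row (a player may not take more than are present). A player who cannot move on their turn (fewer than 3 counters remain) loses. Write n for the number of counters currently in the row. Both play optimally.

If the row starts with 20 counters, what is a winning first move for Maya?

Remove 3, leaving 17.

Use the standard recursion: the mover loses at a terminal position; elsewhere, the mover wins exactly when some move hands the opponent an L position.
n=0: no move → L
n=1: no move → L
n=2: no move → L
n=3: can move to 0, which is L ⇒ W
n=4: can move to 1, which is L ⇒ W
n=5: can move to 2, which is L ⇒ W
n=6: the only move is to 3(W), a W ⇒ L
n=7: can move to 0, which is L ⇒ W
n=8: can move to 1, which is L ⇒ W
n=9: can move to 6, which is L ⇒ W
n=10: can move to 2, which is L ⇒ W
n=11: moves to 8(W), 4(W), 3(W); every one is W ⇒ L
n=12: moves to 9(W), 5(W), 4(W); every one is W ⇒ L
n=13: can move to 6, which is L ⇒ W
n=14: can move to 11, which is L ⇒ W
n=15: can move to 12, which is L ⇒ W
n=16: moves to 13(W), 9(W), 8(W); every one is W ⇒ L
n=17: moves to 14(W), 10(W), 9(W); every one is W ⇒ L
n=18: can move to 11, which is L ⇒ W
n=19: can move to 16, which is L ⇒ W
n=20: can move to 17, which is L ⇒ W
From 20, the L positions reachable in one move are: 17, 12. Any move reaching one of these is winning.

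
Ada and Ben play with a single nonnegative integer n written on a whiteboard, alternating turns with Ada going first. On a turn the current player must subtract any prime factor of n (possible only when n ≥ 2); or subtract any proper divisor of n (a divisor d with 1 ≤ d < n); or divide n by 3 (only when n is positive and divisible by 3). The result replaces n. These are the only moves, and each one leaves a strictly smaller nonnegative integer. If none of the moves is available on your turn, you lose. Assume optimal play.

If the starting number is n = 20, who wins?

Ben wins.

Work bottom-up. With no move the player to move loses. Otherwise the position is W if at least one move leads to an L position for the opponent, and L if every move leads to a W.
n=0: no move → L
n=1: no move → L
n=2: reaches L-position 0 → W
n=3: reaches L-position 0 → W
n=4: only reaches 2(W), 3(W), all W → L
n=5: reaches L-position 0 → W
n=6: reaches L-position 4 → W
n=7: reaches L-position 0 → W
n=8: reaches L-position 4 → W
n=9: only reaches 3(W), 6(W), 8(W), all W → L
n=10: reaches L-position 9 → W
n=11: reaches L-position 0 → W
n=12: reaches L-position 4 → W
n=13: reaches L-position 0 → W
n=14: only reaches 7(W), 12(W), 13(W), all W → L
n=15: reaches L-position 14 → W
n=16: reaches L-position 14 → W
n=17: reaches L-position 0 → W
n=18: reaches L-position 9 → W
n=19: reaches L-position 0 → W
n=20: only reaches 10(W), 15(W), 16(W), 18(W), 19(W), all W → L
The starting position 20 is L: whatever Ada does, the opponent receives a W position.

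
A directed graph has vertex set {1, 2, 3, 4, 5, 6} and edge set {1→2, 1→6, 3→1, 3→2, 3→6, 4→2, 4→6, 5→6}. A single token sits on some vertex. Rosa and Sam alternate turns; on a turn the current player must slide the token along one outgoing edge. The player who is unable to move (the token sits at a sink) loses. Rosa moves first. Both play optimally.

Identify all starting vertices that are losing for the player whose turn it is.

Label each position W (a win for the player to move) or L (a loss). A position with no legal move is L; any other position is W exactly when some move reaches an L, and L when every move reaches a W.
Every edge goes from a vertex to one that appears earlier in the order 2, 6, 1, 5, 4, 3, so processing vertices in that order labels each vertex after all of its successors.
2: no outgoing edge → L
6: no outgoing edge → L
1: can move to 6, which is L ⇒ W
5: can move to 6, which is L ⇒ W
4: can move to 6, which is L ⇒ W
3: can move to 6, which is L ⇒ W
Reading off the rows marked L gives the requested list; there are 2 such vertices.

2, 6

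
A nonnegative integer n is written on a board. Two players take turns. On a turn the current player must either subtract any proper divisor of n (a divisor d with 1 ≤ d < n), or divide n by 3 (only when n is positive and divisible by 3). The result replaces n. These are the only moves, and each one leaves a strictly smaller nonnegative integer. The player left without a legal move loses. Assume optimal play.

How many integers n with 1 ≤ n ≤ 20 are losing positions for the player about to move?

Use the standard recursion: the mover loses at a terminal position; elsewhere, the mover wins exactly when some move hands the opponent an L position.
n=0: no move → L
n=1: no move → L
n=2: can move to 1, which is L ⇒ W
n=3: can move to 1, which is L ⇒ W
n=4: moves to 2(W), 3(W); every one is W ⇒ L
n=5: can move to 4, which is L ⇒ W
n=6: can move to 4, which is L ⇒ W
n=7: the only move is to 6(W), a W ⇒ L
n=8: can move to 4, which is L ⇒ W
n=9: moves to 3(W), 6(W), 8(W); every one is W ⇒ L
n=10: can move to 9, which is L ⇒ W
n=11: the only move is to 10(W), a W ⇒ L
n=12: can move to 4, which is L ⇒ W
n=13: the only move is to 12(W), a W ⇒ L
n=14: can move to 7, which is L ⇒ W
n=15: moves to 5(W), 10(W), 12(W), 14(W); every one is W ⇒ L
n=16: can move to 15, which is L ⇒ W
n=17: the only move is to 16(W), a W ⇒ L
n=18: can move to 9, which is L ⇒ W
n=19: the only move is to 18(W), a W ⇒ L
n=20: can move to 15, which is L ⇒ W
L entries with 1 ≤ n ≤ 20 (n=0 is outside the asked range and is not counted): n = 1, 4, 7, 9, 11, 13, 15, 17, 19; that makes 9.

9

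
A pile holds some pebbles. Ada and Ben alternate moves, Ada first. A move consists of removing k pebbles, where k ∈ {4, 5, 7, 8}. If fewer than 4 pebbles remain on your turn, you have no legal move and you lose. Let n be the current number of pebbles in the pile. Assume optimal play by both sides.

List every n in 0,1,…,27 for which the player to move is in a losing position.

Classify positions by backward induction: terminal positions (no move available) are L. From any other position, the mover wins iff some move reaches an L.
n=0: no move → L
n=1: no move → L
n=2: no move → L
n=3: no move → L
n=4: →0(L), so W
n=5: →1(L), so W
n=6: →2(L), so W
n=7: →3(L), so W
n=8: →3(L), so W
n=9: →2(L), so W
n=10: →3(L), so W
n=11: →3(L), so W
n=12: →8(W), 7(W), 5(W), 4(W) — all W, so L
n=13: →9(W), 8(W), 6(W), 5(W) — all W, so L
n=14: →10(W), 9(W), 7(W), 6(W) — all W, so L
n=15: →11(W), 10(W), 8(W), 7(W) — all W, so L
n=16: →12(L), so W
n=17: →13(L), so W
n=18: →14(L), so W
n=19: →15(L), so W
n=20: →15(L), so W
n=21: →14(L), so W
n=22: →15(L), so W
n=23: →15(L), so W
n=24: →20(W), 19(W), 17(W), 16(W) — all W, so L
n=25: →21(W), 20(W), 18(W), 17(W) — all W, so L
n=26: →22(W), 21(W), 19(W), 18(W) — all W, so L
n=27: →23(W), 22(W), 20(W), 19(W) — all W, so L
The losing starting values of n are exactly the entries labelled L in this table (12 of them).

0, 1, 2, 3, 12, 13, 14, 15, 24, 25, 26, 27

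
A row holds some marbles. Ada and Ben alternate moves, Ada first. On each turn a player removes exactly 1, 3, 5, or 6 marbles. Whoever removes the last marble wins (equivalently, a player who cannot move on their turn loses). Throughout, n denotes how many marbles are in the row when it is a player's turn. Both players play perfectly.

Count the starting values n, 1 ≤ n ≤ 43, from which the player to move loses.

Use the standard recursion: the mover loses at a terminal position; elsewhere, the mover wins exactly when some move hands the opponent an L position.
n=0: no move → L
n=1: →0(L), so W
n=2: →1(W) only, which is W, so L
n=3: →2(L), so W
n=4: →3(W), 1(W) — all W, so L
n=5: →4(L), so W
n=6: →0(L), so W
n=7: →4(L), so W
n=8: →2(L), so W
n=9: →4(L), so W
n=10: →4(L), so W
n=11: →10(W), 8(W), 6(W), 5(W) — all W, so L
n=12: →11(L), so W
n=13: →12(W), 10(W), 8(W), 7(W) — all W, so L
n=14: →13(L), so W
n=15: →14(W), 12(W), 10(W), 9(W) — all W, so L
n=16: →15(L), so W
n=17: →11(L), so W
n=18: →15(L), so W
n=19: →13(L), so W
n=20: →15(L), so W
n=21: →15(L), so W
n=22: →21(W), 19(W), 17(W), 16(W) — all W, so L
n=23: →22(L), so W
n=24: →23(W), 21(W), 19(W), 18(W) — all W, so L
n=25: →24(L), so W
n=26: →25(W), 23(W), 21(W), 20(W) — all W, so L
n=27: →26(L), so W
n=28: →22(L), so W
n=29: →26(L), so W
n=30: →24(L), so W
n=31: →26(L), so W
n=32: →26(L), so W
n=33: →32(W), 30(W), 28(W), 27(W) — all W, so L
n=34: →33(L), so W
n=35: →34(W), 32(W), 30(W), 29(W) — all W, so L
n=36: →35(L), so W
n=37: →36(W), 34(W), 32(W), 31(W) — all W, so L
n=38: →37(L), so W
n=39: →33(L), so W
n=40: →37(L), so W
n=41: →35(L), so W
n=42: →37(L), so W
n=43: →37(L), so W
L entries with 1 ≤ n ≤ 43 (n=0 is outside the asked range and is not counted): n = 2, 4, 11, 13, 15, 22, 24, 26, 33, 35, 37; that makes 11.

11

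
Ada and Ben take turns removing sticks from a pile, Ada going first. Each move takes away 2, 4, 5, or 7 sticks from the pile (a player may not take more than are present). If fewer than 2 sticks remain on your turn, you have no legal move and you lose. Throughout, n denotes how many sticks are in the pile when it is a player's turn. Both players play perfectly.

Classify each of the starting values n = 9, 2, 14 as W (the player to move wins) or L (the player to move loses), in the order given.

Classify positions by backward induction: terminal positions (no move available) are L. From any other position, the mover wins iff some move reaches an L.
n=0: no move → L
n=1: no move → L
n=2: W (go to 0, an L position)
n=3: W (go to 1, an L position)
n=4: W (go to 0, an L position)
n=5: W (go to 1, an L position)
n=6: W (go to 1, an L position)
n=7: W (go to 0, an L position)
n=8: W (go to 1, an L position)
n=9: L (options 7(W), 5(W), 4(W), 2(W) are all W)
n=10: L (options 8(W), 6(W), 5(W), 3(W) are all W)
n=11: W (go to 9, an L position)
n=12: W (go to 10, an L position)
n=13: W (go to 9, an L position)
n=14: W (go to 10, an L position)

9: L, 2: W, 14: W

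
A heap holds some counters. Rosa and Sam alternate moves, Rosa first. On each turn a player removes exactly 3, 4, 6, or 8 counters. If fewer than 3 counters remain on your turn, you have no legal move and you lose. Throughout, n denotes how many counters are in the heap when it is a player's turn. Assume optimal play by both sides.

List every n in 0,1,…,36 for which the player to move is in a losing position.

Positions with no move are L. A position that does have a move is losing for the player to move precisely when every available move leads to a winning position for the opponent. Fill in the labels:
n=0: no move → L
n=1: no move → L
n=2: no move → L
n=3: W (go to 0, an L position)
n=4: W (go to 1, an L position)
n=5: W (go to 2, an L position)
n=6: W (go to 2, an L position)
n=7: W (go to 1, an L position)
n=8: W (go to 2, an L position)
n=9: W (go to 1, an L position)
n=10: W (go to 2, an L position)
n=11: L (options 8(W), 7(W), 5(W), 3(W) are all W)
n=12: L (options 9(W), 8(W), 6(W), 4(W) are all W)
n=13: L (options 10(W), 9(W), 7(W), 5(W) are all W)
n=14: W (go to 11, an L position)
n=15: W (go to 12, an L position)
n=16: W (go to 13, an L position)
n=17: W (go to 13, an L position)
n=18: W (go to 12, an L position)
n=19: W (go to 13, an L position)
n=20: W (go to 12, an L position)
n=21: W (go to 13, an L position)
n=22: L (options 19(W), 18(W), 16(W), 14(W) are all W)
n=23: L (options 20(W), 19(W), 17(W), 15(W) are all W)
n=24: L (options 21(W), 20(W), 18(W), 16(W) are all W)
n=25: W (go to 22, an L position)
n=26: W (go to 23, an L position)
n=27: W (go to 24, an L position)
n=28: W (go to 24, an L position)
n=29: W (go to 23, an L position)
n=30: W (go to 24, an L position)
n=31: W (go to 23, an L position)
n=32: W (go to 24, an L position)
n=33: L (options 30(W), 29(W), 27(W), 25(W) are all W)
n=34: L (options 31(W), 30(W), 28(W), 26(W) are all W)
n=35: L (options 32(W), 31(W), 29(W), 27(W) are all W)
n=36: W (go to 33, an L position)
The losing starting values of n are exactly the entries labelled L in this table (12 of them).

0, 1, 2, 11, 12, 13, 22, 23, 24, 33, 34, 35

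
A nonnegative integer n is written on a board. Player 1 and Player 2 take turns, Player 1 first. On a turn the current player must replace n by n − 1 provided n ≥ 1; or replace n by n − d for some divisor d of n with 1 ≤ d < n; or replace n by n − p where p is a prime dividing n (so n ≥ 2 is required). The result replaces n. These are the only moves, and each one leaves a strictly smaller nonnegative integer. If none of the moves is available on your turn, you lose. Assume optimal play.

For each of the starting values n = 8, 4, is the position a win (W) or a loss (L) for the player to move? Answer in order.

8: W, 4: L

Build the W/L table. Terminal = L. A non-terminal position is W if it has a move to some L; otherwise it is L.
n=0: no move → L
n=1: reaches L-position 0 → W
n=2: reaches L-position 0 → W
n=3: reaches L-position 0 → W
n=4: only reaches 2(W), 3(W), all W → L
n=5: reaches L-position 0 → W
n=6: reaches L-position 4 → W
n=7: reaches L-position 0 → W
n=8: reaches L-position 4 → W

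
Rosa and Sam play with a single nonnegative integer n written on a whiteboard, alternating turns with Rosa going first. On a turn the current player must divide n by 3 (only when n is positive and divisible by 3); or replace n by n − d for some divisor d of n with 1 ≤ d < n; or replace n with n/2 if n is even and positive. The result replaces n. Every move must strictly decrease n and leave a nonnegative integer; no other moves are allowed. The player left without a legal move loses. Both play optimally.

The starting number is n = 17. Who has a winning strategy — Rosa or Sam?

Compute win/loss labels from the base case upward. A position with no move is L. Any other position is W if it can reach an L in one move, else L.
n=0: no move → L
n=1: no move → L
n=2: W (go to 1, an L position)
n=3: W (go to 1, an L position)
n=4: L (options 2(W), 3(W) are all W)
n=5: W (go to 4, an L position)
n=6: W (go to 4, an L position)
n=7: L (sole option 6(W) is W)
n=8: W (go to 4, an L position)
n=9: L (options 3(W), 6(W), 8(W) are all W)
n=10: W (go to 9, an L position)
n=11: L (sole option 10(W) is W)
n=12: W (go to 4, an L position)
n=13: L (sole option 12(W) is W)
n=14: W (go to 7, an L position)
n=15: L (options 5(W), 10(W), 12(W), 14(W) are all W)
n=16: W (go to 15, an L position)
n=17: L (sole option 16(W) is W)
The starting position 17 is L: whatever Rosa does, the opponent receives a W position.

Sam wins.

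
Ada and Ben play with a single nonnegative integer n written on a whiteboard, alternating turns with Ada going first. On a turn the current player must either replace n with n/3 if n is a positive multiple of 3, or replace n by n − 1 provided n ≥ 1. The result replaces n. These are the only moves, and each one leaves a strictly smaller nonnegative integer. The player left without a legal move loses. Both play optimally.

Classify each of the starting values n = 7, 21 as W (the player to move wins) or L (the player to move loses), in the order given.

Use the standard recursion: the mover loses at a terminal position; elsewhere, the mover wins exactly when some move hands the opponent an L position.
n=0: no move → L
n=1: W (go to 0, an L position)
n=2: L (sole option 1(W) is W)
n=3: W (go to 2, an L position)
n=4: L (sole option 3(W) is W)
n=5: W (go to 4, an L position)
n=6: W (go to 2, an L position)
n=7: L (sole option 6(W) is W)
n=8: W (go to 7, an L position)
n=9: L (options 3(W), 8(W) are all W)
n=10: W (go to 9, an L position)
n=11: L (sole option 10(W) is W)
n=12: W (go to 4, an L position)
n=13: L (sole option 12(W) is W)
n=14: W (go to 13, an L position)
n=15: L (options 5(W), 14(W) are all W)
n=16: W (go to 15, an L position)
n=17: L (sole option 16(W) is W)
n=18: W (go to 17, an L position)
n=19: L (sole option 18(W) is W)
n=20: W (go to 19, an L position)
n=21: W (go to 7, an L position)

7: L, 21: W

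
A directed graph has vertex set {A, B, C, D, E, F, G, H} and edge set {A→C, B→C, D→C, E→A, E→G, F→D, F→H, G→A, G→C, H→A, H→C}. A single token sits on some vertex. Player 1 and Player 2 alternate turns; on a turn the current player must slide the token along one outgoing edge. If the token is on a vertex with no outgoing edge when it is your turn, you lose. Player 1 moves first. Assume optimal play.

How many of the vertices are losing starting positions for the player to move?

3

Build the W/L table. Terminal = L. A non-terminal position is W if it has a move to some L; otherwise it is L.
Every edge goes from a vertex to one that appears earlier in the order C, A, H, G, E, D, F, B, so processing vertices in that order labels each vertex after all of its successors.
C: no outgoing edge → L
A: W (go to C, an L position)
H: W (go to C, an L position)
G: W (go to C, an L position)
E: L (options G(W), A(W) are all W)
D: W (go to C, an L position)
F: L (options D(W), H(W) are all W)
B: W (go to C, an L position)
The L vertices are C, E, F; that is 3 in all.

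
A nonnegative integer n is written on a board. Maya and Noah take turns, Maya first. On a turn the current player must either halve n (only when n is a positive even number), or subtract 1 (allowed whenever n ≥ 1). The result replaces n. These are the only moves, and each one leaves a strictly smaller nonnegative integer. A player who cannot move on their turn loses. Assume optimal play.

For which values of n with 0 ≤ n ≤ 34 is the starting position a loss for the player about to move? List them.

Use the standard recursion: the mover loses at a terminal position; elsewhere, the mover wins exactly when some move hands the opponent an L position.
n=0: no move → L
n=1: W (go to 0, an L position)
n=2: L (sole option 1(W) is W)
n=3: W (go to 2, an L position)
n=4: W (go to 2, an L position)
n=5: L (sole option 4(W) is W)
n=6: W (go to 5, an L position)
n=7: L (sole option 6(W) is W)
n=8: W (go to 7, an L position)
n=9: L (sole option 8(W) is W)
n=10: W (go to 5, an L position)
n=11: L (sole option 10(W) is W)
n=12: W (go to 11, an L position)
n=13: L (sole option 12(W) is W)
n=14: W (go to 7, an L position)
n=15: L (sole option 14(W) is W)
n=16: W (go to 15, an L position)
n=17: L (sole option 16(W) is W)
n=18: W (go to 9, an L position)
n=19: L (sole option 18(W) is W)
n=20: W (go to 19, an L position)
n=21: L (sole option 20(W) is W)
n=22: W (go to 11, an L position)
n=23: L (sole option 22(W) is W)
n=24: W (go to 23, an L position)
n=25: L (sole option 24(W) is W)
n=26: W (go to 13, an L position)
n=27: L (sole option 26(W) is W)
n=28: W (go to 27, an L position)
n=29: L (sole option 28(W) is W)
n=30: W (go to 15, an L position)
n=31: L (sole option 30(W) is W)
n=32: W (go to 31, an L position)
n=33: L (sole option 32(W) is W)
n=34: W (go to 17, an L position)
Reading off the rows marked L gives the requested list; there are 17 such values of n.

0, 2, 5, 7, 9, 11, 13, 15, 17, 19, 21, 23, 25, 27, 29, 31, 33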